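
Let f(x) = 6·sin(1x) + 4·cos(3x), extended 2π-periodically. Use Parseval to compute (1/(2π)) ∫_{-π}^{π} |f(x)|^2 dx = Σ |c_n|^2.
Σ |c_n|^2 = 26

Expand |f|^2 and use orthogonality of {sin(nx), cos(mx)} on [-π, π]:
  ∫_{-π}^{π} sin(nx)^2 dx = π, ∫ cos(mx)^2 dx = π, and cross terms integrate to 0.
So ∫_{-π}^{π} f(x)^2 dx = 6^2 · π + 4^2 · π = (36 + 16)π.
Divide by 2π: (36 + 16)/2 = 26.
By Parseval, this equals Σ |c_n|^2.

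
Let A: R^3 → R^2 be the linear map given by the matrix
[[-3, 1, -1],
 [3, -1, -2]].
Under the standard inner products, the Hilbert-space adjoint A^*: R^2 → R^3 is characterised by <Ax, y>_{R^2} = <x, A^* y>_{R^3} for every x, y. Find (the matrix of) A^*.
A^* = A^T =
[[-3, 3],
 [1, -1],
 [-1, -2]]

For real matrices with standard dot products, the defining identity <Ax, y> = <x, A^* y> gives (Ax)^T y = x^T (A^*) y, i.e. x^T A^T y = x^T (A^*) y. Since this holds for all x, y, we must have A^* = A^T. Therefore
A^* =
[[-3, 3],
 [1, -1],
 [-1, -2]].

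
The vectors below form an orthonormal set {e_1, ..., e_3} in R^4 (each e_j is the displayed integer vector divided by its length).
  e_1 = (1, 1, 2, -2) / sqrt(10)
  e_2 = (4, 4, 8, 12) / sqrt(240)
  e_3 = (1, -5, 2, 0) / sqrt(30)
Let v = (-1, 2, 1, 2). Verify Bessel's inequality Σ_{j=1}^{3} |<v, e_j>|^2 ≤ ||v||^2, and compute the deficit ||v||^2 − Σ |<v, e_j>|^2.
Σ |<v, e_j>|^2 = 41/5; ||v||^2 = 10; deficit = 9/5

Write each e_j = u_j / sqrt(<u_j, u_j>) where u_j is the displayed integer vector. Then <v, e_j> = <v, u_j> / sqrt(<u_j, u_j>), so |<v, e_j>|^2 = <v, u_j>^2 / <u_j, u_j>.
Coefficients: <v, e_1> = -1/sqrt(10), <v, e_2> = 36/sqrt(240), <v, e_3> = -9/sqrt(30).
Square and sum: Σ |<v, e_j>|^2 = 41/5.
Compute ||v||^2 = v·v = 10.
Deficit = 10 − 41/5 = 9/5 ≥ 0, confirming Bessel's inequality. (The deficit equals ||v − Σ <v,e_j> e_j||^2, the squared distance from v to span{e_j}.)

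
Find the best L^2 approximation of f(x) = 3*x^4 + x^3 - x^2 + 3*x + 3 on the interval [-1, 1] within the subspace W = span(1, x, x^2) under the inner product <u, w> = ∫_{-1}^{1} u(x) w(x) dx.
g(x) = 11*x^2/7 + 18*x/5 + 96/35

The best approximation g ∈ W is the orthogonal projection of f onto W. Writing g = a_0 + a_1 x + a_2 x^2, the coefficients solve the normal equations G · a = b where
  G_{ij} = <φ_i, φ_j> and b_i = <f, φ_i>, with φ_0 = 1, φ_1 = x, φ_2 = x^2.
G =
  [2, 0, 2/3]
  [0, 2/3, 0]
  [2/3, 0, 2/5],
b = (98/15, 12/5, 86/35).
Solving gives a_0 = 96/35, a_1 = 18/5, a_2 = 11/7, so
  g(x) = 11*x^2/7 + 18*x/5 + 96/35.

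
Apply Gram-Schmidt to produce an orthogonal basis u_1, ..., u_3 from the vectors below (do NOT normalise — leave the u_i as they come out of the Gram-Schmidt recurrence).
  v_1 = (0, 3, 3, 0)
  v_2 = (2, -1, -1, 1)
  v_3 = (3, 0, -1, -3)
Orthogonal basis:
  u_1 = (0, 3, 3, 0)
  u_2 = (2, 0, 0, 1)
  u_3 = (9/5, 1/2, -1/2, -18/5)

Apply the Gram-Schmidt recurrence
  u_1 = v_1
  u_i = v_i − Σ_{j<i} ((v_i · u_j) / (u_j · u_j)) · u_j.

Step by step this gives:
  u_1 = (0, 3, 3, 0)
  u_2 = (2, 0, 0, 1)
  u_3 = (9/5, 1/2, -1/2, -18/5)

Orthogonality check:
  u_2 · u_1 = 0 (should be 0)
  u_3 · u_1 = 0 (should be 0)
  u_3 · u_2 = 0 (should be 0)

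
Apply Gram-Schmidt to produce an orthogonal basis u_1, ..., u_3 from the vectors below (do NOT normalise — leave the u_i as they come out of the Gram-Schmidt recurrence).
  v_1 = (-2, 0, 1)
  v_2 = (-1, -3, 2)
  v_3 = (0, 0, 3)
Orthogonal basis:
  u_1 = (-2, 0, 1)
  u_2 = (3/5, -3, 6/5)
  u_3 = (1, 1, 2)

Apply the Gram-Schmidt recurrence
  u_1 = v_1
  u_i = v_i − Σ_{j<i} ((v_i · u_j) / (u_j · u_j)) · u_j.

Step by step this gives:
  u_1 = (-2, 0, 1)
  u_2 = (3/5, -3, 6/5)
  u_3 = (1, 1, 2)

Orthogonality check:
  u_2 · u_1 = 0 (should be 0)
  u_3 · u_1 = 0 (should be 0)
  u_3 · u_2 = 0 (should be 0)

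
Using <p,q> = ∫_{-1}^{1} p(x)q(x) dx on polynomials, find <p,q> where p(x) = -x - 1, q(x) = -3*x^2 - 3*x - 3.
<p,q> = 10

Expand the product: p(x)·q(x) = 3*x^3 + 6*x^2 + 6*x + 3.
∫_{-1}^{1} of each monomial x^k gives [2/(k+1) if k even, 0 if k odd]. Integrating term-by-term (or equivalently evaluating the antiderivative F(x) = 3*x^4/4 + 2*x^3 + 3*x^2 + 3*x at the endpoints):
  F(1) − F(−1) = 35/4 − (-5/4) = 10.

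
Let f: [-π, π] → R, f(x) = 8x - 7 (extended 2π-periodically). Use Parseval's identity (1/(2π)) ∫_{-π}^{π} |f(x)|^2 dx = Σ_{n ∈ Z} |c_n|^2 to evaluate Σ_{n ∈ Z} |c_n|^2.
Σ |c_n|^2 = 64π^2/3 + 49

Expand and integrate term by term over [-π, π]:
  ∫ (8x)^2 dx = 64·(2π^3/3); ∫ 2·8·(-7)·x dx = 0 (odd integrand); ∫ (-7)^2 dx = 49·2π.
So (1/(2π)) ∫_{-π}^{π} (8x - 7)^2 dx = 64π^2/3 + 49 = 64π^2/3 + 49.
Parseval ⇒ Σ |c_n|^2 = 64π^2/3 + 49.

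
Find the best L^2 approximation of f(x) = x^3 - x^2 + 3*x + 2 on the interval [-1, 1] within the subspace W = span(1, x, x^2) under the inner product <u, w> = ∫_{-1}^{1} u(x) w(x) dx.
g(x) = -x^2 + 18*x/5 + 2

The best approximation g ∈ W is the orthogonal projection of f onto W. Writing g = a_0 + a_1 x + a_2 x^2, the coefficients solve the normal equations G · a = b where
  G_{ij} = <φ_i, φ_j> and b_i = <f, φ_i>, with φ_0 = 1, φ_1 = x, φ_2 = x^2.
G =
  [2, 0, 2/3]
  [0, 2/3, 0]
  [2/3, 0, 2/5],
b = (10/3, 12/5, 14/15).
Solving gives a_0 = 2, a_1 = 18/5, a_2 = -1, so
  g(x) = -x^2 + 18*x/5 + 2.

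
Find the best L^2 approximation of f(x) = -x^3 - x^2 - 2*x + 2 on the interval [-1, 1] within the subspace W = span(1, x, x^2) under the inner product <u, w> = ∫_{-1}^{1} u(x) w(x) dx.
g(x) = -x^2 - 13*x/5 + 2

The best approximation g ∈ W is the orthogonal projection of f onto W. Writing g = a_0 + a_1 x + a_2 x^2, the coefficients solve the normal equations G · a = b where
  G_{ij} = <φ_i, φ_j> and b_i = <f, φ_i>, with φ_0 = 1, φ_1 = x, φ_2 = x^2.
G =
  [2, 0, 2/3]
  [0, 2/3, 0]
  [2/3, 0, 2/5],
b = (10/3, -26/15, 14/15).
Solving gives a_0 = 2, a_1 = -13/5, a_2 = -1, so
  g(x) = -x^2 - 13*x/5 + 2.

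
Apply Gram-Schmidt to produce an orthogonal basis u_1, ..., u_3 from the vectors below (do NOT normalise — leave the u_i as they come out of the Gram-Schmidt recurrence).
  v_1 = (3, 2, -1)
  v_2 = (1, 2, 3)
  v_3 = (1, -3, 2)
Orthogonal basis:
  u_1 = (3, 2, -1)
  u_2 = (1/7, 10/7, 23/7)
  u_3 = (92/45, -23/9, 46/45)

Apply the Gram-Schmidt recurrence
  u_1 = v_1
  u_i = v_i − Σ_{j<i} ((v_i · u_j) / (u_j · u_j)) · u_j.

Step by step this gives:
  u_1 = (3, 2, -1)
  u_2 = (1/7, 10/7, 23/7)
  u_3 = (92/45, -23/9, 46/45)

Orthogonality check:
  u_2 · u_1 = 0 (should be 0)
  u_3 · u_1 = 0 (should be 0)
  u_3 · u_2 = 0 (should be 0)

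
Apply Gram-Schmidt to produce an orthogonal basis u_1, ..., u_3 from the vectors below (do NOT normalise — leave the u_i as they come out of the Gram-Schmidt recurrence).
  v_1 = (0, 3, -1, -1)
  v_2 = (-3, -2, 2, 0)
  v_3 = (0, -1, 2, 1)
Orthogonal basis:
  u_1 = (0, 3, -1, -1)
  u_2 = (-3, 2/11, 14/11, -8/11)
  u_3 = (18/41, 25/41, 52/41, 23/41)

Apply the Gram-Schmidt recurrence
  u_1 = v_1
  u_i = v_i − Σ_{j<i} ((v_i · u_j) / (u_j · u_j)) · u_j.

Step by step this gives:
  u_1 = (0, 3, -1, -1)
  u_2 = (-3, 2/11, 14/11, -8/11)
  u_3 = (18/41, 25/41, 52/41, 23/41)

Orthogonality check:
  u_2 · u_1 = 0 (should be 0)
  u_3 · u_1 = 0 (should be 0)
  u_3 · u_2 = 0 (should be 0)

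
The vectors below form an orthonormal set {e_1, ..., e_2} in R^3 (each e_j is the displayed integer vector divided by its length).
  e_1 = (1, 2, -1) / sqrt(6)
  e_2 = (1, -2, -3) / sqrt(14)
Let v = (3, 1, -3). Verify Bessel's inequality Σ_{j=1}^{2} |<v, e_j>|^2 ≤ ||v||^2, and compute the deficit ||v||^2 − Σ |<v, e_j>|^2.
Σ |<v, e_j>|^2 = 374/21; ||v||^2 = 19; deficit = 25/21

Write each e_j = u_j / sqrt(<u_j, u_j>) where u_j is the displayed integer vector. Then <v, e_j> = <v, u_j> / sqrt(<u_j, u_j>), so |<v, e_j>|^2 = <v, u_j>^2 / <u_j, u_j>.
Coefficients: <v, e_1> = 8/sqrt(6), <v, e_2> = 10/sqrt(14).
Square and sum: Σ |<v, e_j>|^2 = 374/21.
Compute ||v||^2 = v·v = 19.
Deficit = 19 − 374/21 = 25/21 ≥ 0, confirming Bessel's inequality. (The deficit equals ||v − Σ <v,e_j> e_j||^2, the squared distance from v to span{e_j}.)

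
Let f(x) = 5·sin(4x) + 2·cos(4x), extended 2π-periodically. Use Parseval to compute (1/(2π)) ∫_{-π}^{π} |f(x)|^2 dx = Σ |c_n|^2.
Σ |c_n|^2 = 29/2

Expand |f|^2 and use orthogonality of {sin(nx), cos(mx)} on [-π, π]:
  ∫_{-π}^{π} sin(nx)^2 dx = π, ∫ cos(mx)^2 dx = π, and cross terms integrate to 0.
So ∫_{-π}^{π} f(x)^2 dx = 5^2 · π + 2^2 · π = (25 + 4)π.
Divide by 2π: (25 + 4)/2 = 29/2.
By Parseval, this equals Σ |c_n|^2.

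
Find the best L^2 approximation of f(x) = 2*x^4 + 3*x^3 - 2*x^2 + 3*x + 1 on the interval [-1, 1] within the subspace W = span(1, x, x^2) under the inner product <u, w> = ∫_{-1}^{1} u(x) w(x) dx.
g(x) = -2*x^2/7 + 24*x/5 + 29/35

The best approximation g ∈ W is the orthogonal projection of f onto W. Writing g = a_0 + a_1 x + a_2 x^2, the coefficients solve the normal equations G · a = b where
  G_{ij} = <φ_i, φ_j> and b_i = <f, φ_i>, with φ_0 = 1, φ_1 = x, φ_2 = x^2.
G =
  [2, 0, 2/3]
  [0, 2/3, 0]
  [2/3, 0, 2/5],
b = (22/15, 16/5, 46/105).
Solving gives a_0 = 29/35, a_1 = 24/5, a_2 = -2/7, so
  g(x) = -2*x^2/7 + 24*x/5 + 29/35.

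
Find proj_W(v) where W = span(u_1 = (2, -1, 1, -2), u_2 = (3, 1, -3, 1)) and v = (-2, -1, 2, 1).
proj_W(v) = (-12/5, -3/10, 3/2, 0)

Set up U = [u_1 | ... | u_2] ∈ R^(4×2). The projector onto W = col(U) is P = U (U^T U)^(-1) U^T.
Compute U^T U =
  [10, 0]
  [0, 20],
and U^T v = (-3, -12).
Solve U^T U · c = U^T v for the coefficients: c = (-3/10, -3/5). The projection is proj_W(v) = U c.
Check: (v - proj_W(v)) · u_1 = 0  (should be 0).
Check: (v - proj_W(v)) · u_2 = 0  (should be 0).
Result: proj_W(v) = (-12/5, -3/10, 3/2, 0).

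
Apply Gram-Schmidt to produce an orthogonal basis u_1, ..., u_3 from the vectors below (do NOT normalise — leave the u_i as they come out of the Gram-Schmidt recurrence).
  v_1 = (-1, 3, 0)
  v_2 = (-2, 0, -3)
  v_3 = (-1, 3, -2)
Orthogonal basis:
  u_1 = (-1, 3, 0)
  u_2 = (-9/5, -3/5, -3)
  u_3 = (6/7, 2/7, -4/7)

Apply the Gram-Schmidt recurrence
  u_1 = v_1
  u_i = v_i − Σ_{j<i} ((v_i · u_j) / (u_j · u_j)) · u_j.

Step by step this gives:
  u_1 = (-1, 3, 0)
  u_2 = (-9/5, -3/5, -3)
  u_3 = (6/7, 2/7, -4/7)

Orthogonality check:
  u_2 · u_1 = 0 (should be 0)
  u_3 · u_1 = 0 (should be 0)
  u_3 · u_2 = 0 (should be 0)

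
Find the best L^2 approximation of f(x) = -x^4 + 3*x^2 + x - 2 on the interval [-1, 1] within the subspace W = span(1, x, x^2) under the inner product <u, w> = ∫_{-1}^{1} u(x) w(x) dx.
g(x) = 15*x^2/7 + x - 67/35

The best approximation g ∈ W is the orthogonal projection of f onto W. Writing g = a_0 + a_1 x + a_2 x^2, the coefficients solve the normal equations G · a = b where
  G_{ij} = <φ_i, φ_j> and b_i = <f, φ_i>, with φ_0 = 1, φ_1 = x, φ_2 = x^2.
G =
  [2, 0, 2/3]
  [0, 2/3, 0]
  [2/3, 0, 2/5],
b = (-12/5, 2/3, -44/105).
Solving gives a_0 = -67/35, a_1 = 1, a_2 = 15/7, so
  g(x) = 15*x^2/7 + x - 67/35.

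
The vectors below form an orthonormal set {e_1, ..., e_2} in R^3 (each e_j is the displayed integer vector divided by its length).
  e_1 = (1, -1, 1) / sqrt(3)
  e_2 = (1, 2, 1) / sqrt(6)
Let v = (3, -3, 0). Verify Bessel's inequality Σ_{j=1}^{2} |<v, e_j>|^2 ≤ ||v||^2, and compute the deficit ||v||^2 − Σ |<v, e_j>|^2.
Σ |<v, e_j>|^2 = 27/2; ||v||^2 = 18; deficit = 9/2

Write each e_j = u_j / sqrt(<u_j, u_j>) where u_j is the displayed integer vector. Then <v, e_j> = <v, u_j> / sqrt(<u_j, u_j>), so |<v, e_j>|^2 = <v, u_j>^2 / <u_j, u_j>.
Coefficients: <v, e_1> = 6/sqrt(3), <v, e_2> = -3/sqrt(6).
Square and sum: Σ |<v, e_j>|^2 = 27/2.
Compute ||v||^2 = v·v = 18.
Deficit = 18 − 27/2 = 9/2 ≥ 0, confirming Bessel's inequality. (The deficit equals ||v − Σ <v,e_j> e_j||^2, the squared distance from v to span{e_j}.)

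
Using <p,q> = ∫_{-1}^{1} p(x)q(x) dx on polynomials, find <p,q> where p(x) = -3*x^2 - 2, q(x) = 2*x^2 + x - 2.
<p,q> = 104/15

Expand the product: p(x)·q(x) = -6*x^4 - 3*x^3 + 2*x^2 - 2*x + 4.
∫_{-1}^{1} of each monomial x^k gives [2/(k+1) if k even, 0 if k odd]. Integrating term-by-term (or equivalently evaluating the antiderivative F(x) = -6*x^5/5 - 3*x^4/4 + 2*x^3/3 - x^2 + 4*x at the endpoints):
  F(1) − F(−1) = 103/60 − (-313/60) = 104/15.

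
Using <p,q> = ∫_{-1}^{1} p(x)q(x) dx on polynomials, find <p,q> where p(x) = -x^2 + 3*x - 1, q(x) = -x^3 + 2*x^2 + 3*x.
<p,q> = 8/3

Expand the product: p(x)·q(x) = x^5 - 5*x^4 + 4*x^3 + 7*x^2 - 3*x.
∫_{-1}^{1} of each monomial x^k gives [2/(k+1) if k even, 0 if k odd]. Integrating term-by-term (or equivalently evaluating the antiderivative F(x) = x^6/6 - x^5 + x^4 + 7*x^3/3 - 3*x^2/2 at the endpoints):
  F(1) − F(−1) = 1 − (-5/3) = 8/3.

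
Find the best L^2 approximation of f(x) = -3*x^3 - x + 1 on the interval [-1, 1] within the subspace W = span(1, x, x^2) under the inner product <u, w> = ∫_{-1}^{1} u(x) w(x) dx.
g(x) = 1 - 14*x/5

The best approximation g ∈ W is the orthogonal projection of f onto W. Writing g = a_0 + a_1 x + a_2 x^2, the coefficients solve the normal equations G · a = b where
  G_{ij} = <φ_i, φ_j> and b_i = <f, φ_i>, with φ_0 = 1, φ_1 = x, φ_2 = x^2.
G =
  [2, 0, 2/3]
  [0, 2/3, 0]
  [2/3, 0, 2/5],
b = (2, -28/15, 2/3).
Solving gives a_0 = 1, a_1 = -14/5, a_2 = 0, so
  g(x) = 1 - 14*x/5.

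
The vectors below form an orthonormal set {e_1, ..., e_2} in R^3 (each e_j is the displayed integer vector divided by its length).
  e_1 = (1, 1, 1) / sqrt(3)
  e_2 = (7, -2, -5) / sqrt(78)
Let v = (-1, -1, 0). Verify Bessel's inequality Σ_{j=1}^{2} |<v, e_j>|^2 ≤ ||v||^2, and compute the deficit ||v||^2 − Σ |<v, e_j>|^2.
Σ |<v, e_j>|^2 = 43/26; ||v||^2 = 2; deficit = 9/26

Write each e_j = u_j / sqrt(<u_j, u_j>) where u_j is the displayed integer vector. Then <v, e_j> = <v, u_j> / sqrt(<u_j, u_j>), so |<v, e_j>|^2 = <v, u_j>^2 / <u_j, u_j>.
Coefficients: <v, e_1> = -2/sqrt(3), <v, e_2> = -5/sqrt(78).
Square and sum: Σ |<v, e_j>|^2 = 43/26.
Compute ||v||^2 = v·v = 2.
Deficit = 2 − 43/26 = 9/26 ≥ 0, confirming Bessel's inequality. (The deficit equals ||v − Σ <v,e_j> e_j||^2, the squared distance from v to span{e_j}.)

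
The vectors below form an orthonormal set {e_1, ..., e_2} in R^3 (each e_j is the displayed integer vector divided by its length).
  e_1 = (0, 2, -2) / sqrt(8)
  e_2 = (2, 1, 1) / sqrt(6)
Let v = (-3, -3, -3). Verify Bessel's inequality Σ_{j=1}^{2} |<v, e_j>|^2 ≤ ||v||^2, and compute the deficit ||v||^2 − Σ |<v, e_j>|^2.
Σ |<v, e_j>|^2 = 24; ||v||^2 = 27; deficit = 3

Write each e_j = u_j / sqrt(<u_j, u_j>) where u_j is the displayed integer vector. Then <v, e_j> = <v, u_j> / sqrt(<u_j, u_j>), so |<v, e_j>|^2 = <v, u_j>^2 / <u_j, u_j>.
Coefficients: <v, e_1> = 0/sqrt(8), <v, e_2> = -12/sqrt(6).
Square and sum: Σ |<v, e_j>|^2 = 24.
Compute ||v||^2 = v·v = 27.
Deficit = 27 − 24 = 3 ≥ 0, confirming Bessel's inequality. (The deficit equals ||v − Σ <v,e_j> e_j||^2, the squared distance from v to span{e_j}.)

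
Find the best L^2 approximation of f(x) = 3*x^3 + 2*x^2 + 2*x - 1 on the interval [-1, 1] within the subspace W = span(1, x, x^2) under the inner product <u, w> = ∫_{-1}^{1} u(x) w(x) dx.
g(x) = 2*x^2 + 19*x/5 - 1

The best approximation g ∈ W is the orthogonal projection of f onto W. Writing g = a_0 + a_1 x + a_2 x^2, the coefficients solve the normal equations G · a = b where
  G_{ij} = <φ_i, φ_j> and b_i = <f, φ_i>, with φ_0 = 1, φ_1 = x, φ_2 = x^2.
G =
  [2, 0, 2/3]
  [0, 2/3, 0]
  [2/3, 0, 2/5],
b = (-2/3, 38/15, 2/15).
Solving gives a_0 = -1, a_1 = 19/5, a_2 = 2, so
  g(x) = 2*x^2 + 19*x/5 - 1.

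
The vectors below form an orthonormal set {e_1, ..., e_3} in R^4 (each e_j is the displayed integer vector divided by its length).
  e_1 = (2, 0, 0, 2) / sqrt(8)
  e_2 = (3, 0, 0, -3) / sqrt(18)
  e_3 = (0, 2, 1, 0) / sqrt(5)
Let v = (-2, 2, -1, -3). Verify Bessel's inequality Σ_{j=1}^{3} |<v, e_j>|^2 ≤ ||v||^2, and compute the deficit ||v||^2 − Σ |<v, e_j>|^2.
Σ |<v, e_j>|^2 = 74/5; ||v||^2 = 18; deficit = 16/5

Write each e_j = u_j / sqrt(<u_j, u_j>) where u_j is the displayed integer vector. Then <v, e_j> = <v, u_j> / sqrt(<u_j, u_j>), so |<v, e_j>|^2 = <v, u_j>^2 / <u_j, u_j>.
Coefficients: <v, e_1> = -10/sqrt(8), <v, e_2> = 3/sqrt(18), <v, e_3> = 3/sqrt(5).
Square and sum: Σ |<v, e_j>|^2 = 74/5.
Compute ||v||^2 = v·v = 18.
Deficit = 18 − 74/5 = 16/5 ≥ 0, confirming Bessel's inequality. (The deficit equals ||v − Σ <v,e_j> e_j||^2, the squared distance from v to span{e_j}.)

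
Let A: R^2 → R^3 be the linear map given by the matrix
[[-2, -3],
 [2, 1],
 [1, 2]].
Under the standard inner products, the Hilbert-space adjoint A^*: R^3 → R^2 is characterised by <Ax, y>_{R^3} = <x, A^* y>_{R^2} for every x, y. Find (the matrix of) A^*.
A^* = A^T =
[[-2, 2, 1],
 [-3, 1, 2]]

For real matrices with standard dot products, the defining identity <Ax, y> = <x, A^* y> gives (Ax)^T y = x^T (A^*) y, i.e. x^T A^T y = x^T (A^*) y. Since this holds for all x, y, we must have A^* = A^T. Therefore
A^* =
[[-2, 2, 1],
 [-3, 1, 2]].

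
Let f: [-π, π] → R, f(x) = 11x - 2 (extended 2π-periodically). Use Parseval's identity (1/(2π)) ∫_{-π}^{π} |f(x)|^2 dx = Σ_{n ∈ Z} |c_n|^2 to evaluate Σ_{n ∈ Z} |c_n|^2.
Σ |c_n|^2 = 121π^2/3 + 4

Expand and integrate term by term over [-π, π]:
  ∫ (11x)^2 dx = 121·(2π^3/3); ∫ 2·11·(-2)·x dx = 0 (odd integrand); ∫ (-2)^2 dx = 4·2π.
So (1/(2π)) ∫_{-π}^{π} (11x - 2)^2 dx = 121π^2/3 + 4 = 121π^2/3 + 4.
Parseval ⇒ Σ |c_n|^2 = 121π^2/3 + 4.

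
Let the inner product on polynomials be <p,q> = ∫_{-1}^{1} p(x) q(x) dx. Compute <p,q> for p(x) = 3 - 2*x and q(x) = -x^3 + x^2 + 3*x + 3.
<p,q> = 84/5

Expand the product: p(x)·q(x) = 2*x^4 - 5*x^3 - 3*x^2 + 3*x + 9.
∫_{-1}^{1} of each monomial x^k gives [2/(k+1) if k even, 0 if k odd]. Integrating term-by-term (or equivalently evaluating the antiderivative F(x) = 2*x^5/5 - 5*x^4/4 - x^3 + 3*x^2/2 + 9*x at the endpoints):
  F(1) − F(−1) = 173/20 − (-163/20) = 84/5.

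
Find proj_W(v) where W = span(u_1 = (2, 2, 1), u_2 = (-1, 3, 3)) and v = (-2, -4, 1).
proj_W(v) = (-167/61, -139/61, -59/61)

Set up U = [u_1 | ... | u_2] ∈ R^(3×2). The projector onto W = col(U) is P = U (U^T U)^(-1) U^T.
Compute U^T U =
  [9, 7]
  [7, 19],
and U^T v = (-11, -7).
Solve U^T U · c = U^T v for the coefficients: c = (-80/61, 7/61). The projection is proj_W(v) = U c.
Check: (v - proj_W(v)) · u_1 = 0  (should be 0).
Check: (v - proj_W(v)) · u_2 = 0  (should be 0).
Result: proj_W(v) = (-167/61, -139/61, -59/61).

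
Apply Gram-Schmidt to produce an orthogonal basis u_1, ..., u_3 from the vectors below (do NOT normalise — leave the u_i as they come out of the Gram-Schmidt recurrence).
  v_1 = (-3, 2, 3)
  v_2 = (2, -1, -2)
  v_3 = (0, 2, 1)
Orthogonal basis:
  u_1 = (-3, 2, 3)
  u_2 = (1/11, 3/11, -1/11)
  u_3 = (1/2, 0, 1/2)

Apply the Gram-Schmidt recurrence
  u_1 = v_1
  u_i = v_i − Σ_{j<i} ((v_i · u_j) / (u_j · u_j)) · u_j.

Step by step this gives:
  u_1 = (-3, 2, 3)
  u_2 = (1/11, 3/11, -1/11)
  u_3 = (1/2, 0, 1/2)

Orthogonality check:
  u_2 · u_1 = 0 (should be 0)
  u_3 · u_1 = 0 (should be 0)
  u_3 · u_2 = 0 (should be 0)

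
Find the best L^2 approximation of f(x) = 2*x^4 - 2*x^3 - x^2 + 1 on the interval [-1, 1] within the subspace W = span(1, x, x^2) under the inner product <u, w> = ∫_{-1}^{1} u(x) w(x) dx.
g(x) = 5*x^2/7 - 6*x/5 + 29/35

The best approximation g ∈ W is the orthogonal projection of f onto W. Writing g = a_0 + a_1 x + a_2 x^2, the coefficients solve the normal equations G · a = b where
  G_{ij} = <φ_i, φ_j> and b_i = <f, φ_i>, with φ_0 = 1, φ_1 = x, φ_2 = x^2.
G =
  [2, 0, 2/3]
  [0, 2/3, 0]
  [2/3, 0, 2/5],
b = (32/15, -4/5, 88/105).
Solving gives a_0 = 29/35, a_1 = -6/5, a_2 = 5/7, so
  g(x) = 5*x^2/7 - 6*x/5 + 29/35.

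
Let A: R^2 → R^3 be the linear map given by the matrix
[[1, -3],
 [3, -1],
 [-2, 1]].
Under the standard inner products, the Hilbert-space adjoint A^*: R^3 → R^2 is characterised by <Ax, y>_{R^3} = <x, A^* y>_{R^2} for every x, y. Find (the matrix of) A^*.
A^* = A^T =
[[1, 3, -2],
 [-3, -1, 1]]

For real matrices with standard dot products, the defining identity <Ax, y> = <x, A^* y> gives (Ax)^T y = x^T (A^*) y, i.e. x^T A^T y = x^T (A^*) y. Since this holds for all x, y, we must have A^* = A^T. Therefore
A^* =
[[1, 3, -2],
 [-3, -1, 1]].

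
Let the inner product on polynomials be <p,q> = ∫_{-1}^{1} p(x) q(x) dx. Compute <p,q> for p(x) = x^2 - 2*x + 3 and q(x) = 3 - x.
<p,q> = 64/3

Expand the product: p(x)·q(x) = -x^3 + 5*x^2 - 9*x + 9.
∫_{-1}^{1} of each monomial x^k gives [2/(k+1) if k even, 0 if k odd]. Integrating term-by-term (or equivalently evaluating the antiderivative F(x) = -x^4/4 + 5*x^3/3 - 9*x^2/2 + 9*x at the endpoints):
  F(1) − F(−1) = 71/12 − (-185/12) = 64/3.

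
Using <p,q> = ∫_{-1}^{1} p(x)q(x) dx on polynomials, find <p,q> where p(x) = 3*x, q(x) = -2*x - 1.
<p,q> = -4

Expand the product: p(x)·q(x) = -6*x^2 - 3*x.
∫_{-1}^{1} of each monomial x^k gives [2/(k+1) if k even, 0 if k odd]. Integrating term-by-term (or equivalently evaluating the antiderivative F(x) = -2*x^3 - 3*x^2/2 at the endpoints):
  F(1) − F(−1) = -7/2 − (1/2) = -4.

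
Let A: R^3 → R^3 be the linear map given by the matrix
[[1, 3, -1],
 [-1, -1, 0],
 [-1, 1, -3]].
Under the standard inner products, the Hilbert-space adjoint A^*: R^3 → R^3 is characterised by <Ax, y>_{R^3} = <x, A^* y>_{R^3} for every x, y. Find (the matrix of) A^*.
A^* = A^T =
[[1, -1, -1],
 [3, -1, 1],
 [-1, 0, -3]]

For real matrices with standard dot products, the defining identity <Ax, y> = <x, A^* y> gives (Ax)^T y = x^T (A^*) y, i.e. x^T A^T y = x^T (A^*) y. Since this holds for all x, y, we must have A^* = A^T. Therefore
A^* =
[[1, -1, -1],
 [3, -1, 1],
 [-1, 0, -3]].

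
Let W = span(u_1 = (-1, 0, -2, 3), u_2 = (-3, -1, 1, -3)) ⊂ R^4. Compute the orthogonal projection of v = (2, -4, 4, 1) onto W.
proj_W(v) = (179/108, 35/108, 113/108, -13/12)

Set up U = [u_1 | ... | u_2] ∈ R^(4×2). The projector onto W = col(U) is P = U (U^T U)^(-1) U^T.
Compute U^T U =
  [14, -8]
  [-8, 20],
and U^T v = (-7, -1).
Solve U^T U · c = U^T v for the coefficients: c = (-37/54, -35/108). The projection is proj_W(v) = U c.
Check: (v - proj_W(v)) · u_1 = 0  (should be 0).
Check: (v - proj_W(v)) · u_2 = 0  (should be 0).
Result: proj_W(v) = (179/108, 35/108, 113/108, -13/12).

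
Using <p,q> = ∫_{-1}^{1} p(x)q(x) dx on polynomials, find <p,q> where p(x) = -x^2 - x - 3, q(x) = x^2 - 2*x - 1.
<p,q> = 28/5

Expand the product: p(x)·q(x) = -x^4 + x^3 + 7*x + 3.
∫_{-1}^{1} of each monomial x^k gives [2/(k+1) if k even, 0 if k odd]. Integrating term-by-term (or equivalently evaluating the antiderivative F(x) = -x^5/5 + x^4/4 + 7*x^2/2 + 3*x at the endpoints):
  F(1) − F(−1) = 131/20 − (19/20) = 28/5.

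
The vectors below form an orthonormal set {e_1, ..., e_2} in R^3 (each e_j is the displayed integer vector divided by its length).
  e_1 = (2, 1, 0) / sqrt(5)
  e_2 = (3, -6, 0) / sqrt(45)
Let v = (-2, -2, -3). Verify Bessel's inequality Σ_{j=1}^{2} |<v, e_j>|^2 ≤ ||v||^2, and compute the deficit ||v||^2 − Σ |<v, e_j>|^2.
Σ |<v, e_j>|^2 = 8; ||v||^2 = 17; deficit = 9

Write each e_j = u_j / sqrt(<u_j, u_j>) where u_j is the displayed integer vector. Then <v, e_j> = <v, u_j> / sqrt(<u_j, u_j>), so |<v, e_j>|^2 = <v, u_j>^2 / <u_j, u_j>.
Coefficients: <v, e_1> = -6/sqrt(5), <v, e_2> = 6/sqrt(45).
Square and sum: Σ |<v, e_j>|^2 = 8.
Compute ||v||^2 = v·v = 17.
Deficit = 17 − 8 = 9 ≥ 0, confirming Bessel's inequality. (The deficit equals ||v − Σ <v,e_j> e_j||^2, the squared distance from v to span{e_j}.)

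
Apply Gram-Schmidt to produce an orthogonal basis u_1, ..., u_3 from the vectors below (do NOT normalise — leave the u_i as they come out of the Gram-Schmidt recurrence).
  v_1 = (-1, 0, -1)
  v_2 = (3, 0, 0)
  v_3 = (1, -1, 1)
Orthogonal basis:
  u_1 = (-1, 0, -1)
  u_2 = (3/2, 0, -3/2)
  u_3 = (0, -1, 0)

Apply the Gram-Schmidt recurrence
  u_1 = v_1
  u_i = v_i − Σ_{j<i} ((v_i · u_j) / (u_j · u_j)) · u_j.

Step by step this gives:
  u_1 = (-1, 0, -1)
  u_2 = (3/2, 0, -3/2)
  u_3 = (0, -1, 0)

Orthogonality check:
  u_2 · u_1 = 0 (should be 0)
  u_3 · u_1 = 0 (should be 0)
  u_3 · u_2 = 0 (should be 0)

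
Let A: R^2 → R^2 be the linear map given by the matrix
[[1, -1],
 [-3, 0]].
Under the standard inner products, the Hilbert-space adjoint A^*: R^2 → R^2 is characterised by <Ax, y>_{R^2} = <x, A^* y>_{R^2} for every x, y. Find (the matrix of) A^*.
A^* = A^T =
[[1, -3],
 [-1, 0]]

For real matrices with standard dot products, the defining identity <Ax, y> = <x, A^* y> gives (Ax)^T y = x^T (A^*) y, i.e. x^T A^T y = x^T (A^*) y. Since this holds for all x, y, we must have A^* = A^T. Therefore
A^* =
[[1, -3],
 [-1, 0]].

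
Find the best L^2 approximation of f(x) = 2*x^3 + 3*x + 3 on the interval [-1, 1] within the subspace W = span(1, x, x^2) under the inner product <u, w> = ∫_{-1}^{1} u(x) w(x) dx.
g(x) = 21*x/5 + 3

The best approximation g ∈ W is the orthogonal projection of f onto W. Writing g = a_0 + a_1 x + a_2 x^2, the coefficients solve the normal equations G · a = b where
  G_{ij} = <φ_i, φ_j> and b_i = <f, φ_i>, with φ_0 = 1, φ_1 = x, φ_2 = x^2.
G =
  [2, 0, 2/3]
  [0, 2/3, 0]
  [2/3, 0, 2/5],
b = (6, 14/5, 2).
Solving gives a_0 = 3, a_1 = 21/5, a_2 = 0, so
  g(x) = 21*x/5 + 3.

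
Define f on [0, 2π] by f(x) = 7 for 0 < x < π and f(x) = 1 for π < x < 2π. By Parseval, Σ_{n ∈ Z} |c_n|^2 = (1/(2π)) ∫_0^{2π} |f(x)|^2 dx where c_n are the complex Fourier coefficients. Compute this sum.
Σ |c_n|^2 = 25

Parseval equates the L^2 energy of f (normalised by 1/(2π)) with the ℓ^2 sum of its Fourier coefficients: (1/(2π)) ∫_0^{2π} |f|^2 = Σ |c_n|^2.
Compute the left side: (1/(2π)) [∫_0^π 7^2 dx + ∫_π^{2π} 1^2 dx] = (1/(2π)) · (49π + 1π) = (49 + 1)/2 = 25.
So Σ_{n ∈ Z} |c_n|^2 = 25.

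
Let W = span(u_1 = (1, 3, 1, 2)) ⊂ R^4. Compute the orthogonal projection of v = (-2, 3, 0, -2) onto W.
proj_W(v) = (1/5, 3/5, 1/5, 2/5)

Set up U = [u_1 | ... | u_1] ∈ R^(4×1). The projector onto W = col(U) is P = U (U^T U)^(-1) U^T.
Compute U^T U =
  [15],
and U^T v = (3).
Solve U^T U · c = U^T v for the coefficients: c = (1/5). The projection is proj_W(v) = U c.
Check: (v - proj_W(v)) · u_1 = 0  (should be 0).
Result: proj_W(v) = (1/5, 3/5, 1/5, 2/5).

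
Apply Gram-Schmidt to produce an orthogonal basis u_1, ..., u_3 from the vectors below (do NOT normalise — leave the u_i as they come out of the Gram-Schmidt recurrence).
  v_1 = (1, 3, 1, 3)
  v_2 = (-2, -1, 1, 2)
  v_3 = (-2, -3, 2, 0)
Orthogonal basis:
  u_1 = (1, 3, 1, 3)
  u_2 = (-21/10, -13/10, 9/10, 17/10)
  u_3 = (4/7, -33/98, 151/98, -18/49)

Apply the Gram-Schmidt recurrence
  u_1 = v_1
  u_i = v_i − Σ_{j<i} ((v_i · u_j) / (u_j · u_j)) · u_j.

Step by step this gives:
  u_1 = (1, 3, 1, 3)
  u_2 = (-21/10, -13/10, 9/10, 17/10)
  u_3 = (4/7, -33/98, 151/98, -18/49)

Orthogonality check:
  u_2 · u_1 = 0 (should be 0)
  u_3 · u_1 = 0 (should be 0)
  u_3 · u_2 = 0 (should be 0)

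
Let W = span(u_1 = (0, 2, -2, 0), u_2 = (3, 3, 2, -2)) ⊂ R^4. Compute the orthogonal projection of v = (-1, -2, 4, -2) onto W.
proj_W(v) = (12/17, -41/17, 61/17, -8/17)

Set up U = [u_1 | ... | u_2] ∈ R^(4×2). The projector onto W = col(U) is P = U (U^T U)^(-1) U^T.
Compute U^T U =
  [8, 2]
  [2, 26],
and U^T v = (-12, 3).
Solve U^T U · c = U^T v for the coefficients: c = (-53/34, 4/17). The projection is proj_W(v) = U c.
Check: (v - proj_W(v)) · u_1 = 0  (should be 0).
Check: (v - proj_W(v)) · u_2 = 0  (should be 0).
Result: proj_W(v) = (12/17, -41/17, 61/17, -8/17).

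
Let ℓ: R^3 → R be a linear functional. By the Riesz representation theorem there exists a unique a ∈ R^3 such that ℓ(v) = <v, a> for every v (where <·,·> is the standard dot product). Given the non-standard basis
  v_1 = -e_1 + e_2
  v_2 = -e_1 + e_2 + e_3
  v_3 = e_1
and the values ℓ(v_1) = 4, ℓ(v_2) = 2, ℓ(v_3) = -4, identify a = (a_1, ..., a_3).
a = (-4, 0, -2)

Write a = (a_1, ..., a_3) in the standard basis. For each basis vector v_i, ℓ(v_i) = <v_i, a> is a linear equation in the a_j's. Collect the n equations into a matrix system V a = ℓ, where row i of V is v_i (expressed in the standard basis). Since V is invertible (lower-triangular with 1s on the diagonal, up to permutation), solve by back-substitution:
  V =
[[-1, 1, 0],
 [-1, 1, 1],
 [1, 0, 0]]
  V a = (4, 2, -4)
Solving gives a = (-4, 0, -2).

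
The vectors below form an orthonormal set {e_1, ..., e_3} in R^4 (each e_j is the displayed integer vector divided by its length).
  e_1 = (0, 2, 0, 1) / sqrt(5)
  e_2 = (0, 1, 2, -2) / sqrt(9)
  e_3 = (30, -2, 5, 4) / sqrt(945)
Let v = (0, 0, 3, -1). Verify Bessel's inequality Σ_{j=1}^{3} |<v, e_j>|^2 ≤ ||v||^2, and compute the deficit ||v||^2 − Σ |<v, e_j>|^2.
Σ |<v, e_j>|^2 = 1406/189; ||v||^2 = 10; deficit = 484/189

Write each e_j = u_j / sqrt(<u_j, u_j>) where u_j is the displayed integer vector. Then <v, e_j> = <v, u_j> / sqrt(<u_j, u_j>), so |<v, e_j>|^2 = <v, u_j>^2 / <u_j, u_j>.
Coefficients: <v, e_1> = -1/sqrt(5), <v, e_2> = 8/sqrt(9), <v, e_3> = 11/sqrt(945).
Square and sum: Σ |<v, e_j>|^2 = 1406/189.
Compute ||v||^2 = v·v = 10.
Deficit = 10 − 1406/189 = 484/189 ≥ 0, confirming Bessel's inequality. (The deficit equals ||v − Σ <v,e_j> e_j||^2, the squared distance from v to span{e_j}.)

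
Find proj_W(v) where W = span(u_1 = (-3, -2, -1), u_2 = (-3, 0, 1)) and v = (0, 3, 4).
proj_W(v) = (-3/19, 66/19, 67/19)

Set up U = [u_1 | ... | u_2] ∈ R^(3×2). The projector onto W = col(U) is P = U (U^T U)^(-1) U^T.
Compute U^T U =
  [14, 8]
  [8, 10],
and U^T v = (-10, 4).
Solve U^T U · c = U^T v for the coefficients: c = (-33/19, 34/19). The projection is proj_W(v) = U c.
Check: (v - proj_W(v)) · u_1 = 0  (should be 0).
Check: (v - proj_W(v)) · u_2 = 0  (should be 0).
Result: proj_W(v) = (-3/19, 66/19, 67/19).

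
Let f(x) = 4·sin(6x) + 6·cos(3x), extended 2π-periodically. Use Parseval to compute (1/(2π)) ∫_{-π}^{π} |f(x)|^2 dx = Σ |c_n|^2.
Σ |c_n|^2 = 26

Expand |f|^2 and use orthogonality of {sin(nx), cos(mx)} on [-π, π]:
  ∫_{-π}^{π} sin(nx)^2 dx = π, ∫ cos(mx)^2 dx = π, and cross terms integrate to 0.
So ∫_{-π}^{π} f(x)^2 dx = 4^2 · π + 6^2 · π = (16 + 36)π.
Divide by 2π: (16 + 36)/2 = 26.
By Parseval, this equals Σ |c_n|^2.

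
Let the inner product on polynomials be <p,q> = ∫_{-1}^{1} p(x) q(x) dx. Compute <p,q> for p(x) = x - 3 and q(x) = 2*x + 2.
<p,q> = -32/3

Expand the product: p(x)·q(x) = 2*x^2 - 4*x - 6.
∫_{-1}^{1} of each monomial x^k gives [2/(k+1) if k even, 0 if k odd]. Integrating term-by-term (or equivalently evaluating the antiderivative F(x) = 2*x^3/3 - 2*x^2 - 6*x at the endpoints):
  F(1) − F(−1) = -22/3 − (10/3) = -32/3.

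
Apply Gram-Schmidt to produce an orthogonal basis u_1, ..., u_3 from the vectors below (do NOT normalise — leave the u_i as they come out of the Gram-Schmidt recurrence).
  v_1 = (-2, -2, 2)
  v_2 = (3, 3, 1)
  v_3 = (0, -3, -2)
Orthogonal basis:
  u_1 = (-2, -2, 2)
  u_2 = (4/3, 4/3, 8/3)
  u_3 = (3/2, -3/2, 0)

Apply the Gram-Schmidt recurrence
  u_1 = v_1
  u_i = v_i − Σ_{j<i} ((v_i · u_j) / (u_j · u_j)) · u_j.

Step by step this gives:
  u_1 = (-2, -2, 2)
  u_2 = (4/3, 4/3, 8/3)
  u_3 = (3/2, -3/2, 0)

Orthogonality check:
  u_2 · u_1 = 0 (should be 0)
  u_3 · u_1 = 0 (should be 0)
  u_3 · u_2 = 0 (should be 0)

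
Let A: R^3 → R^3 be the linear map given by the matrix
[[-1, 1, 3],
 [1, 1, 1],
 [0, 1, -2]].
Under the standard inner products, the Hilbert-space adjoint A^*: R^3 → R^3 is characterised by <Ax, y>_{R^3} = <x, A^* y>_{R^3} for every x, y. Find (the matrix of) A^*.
A^* = A^T =
[[-1, 1, 0],
 [1, 1, 1],
 [3, 1, -2]]

For real matrices with standard dot products, the defining identity <Ax, y> = <x, A^* y> gives (Ax)^T y = x^T (A^*) y, i.e. x^T A^T y = x^T (A^*) y. Since this holds for all x, y, we must have A^* = A^T. Therefore
A^* =
[[-1, 1, 0],
 [1, 1, 1],
 [3, 1, -2]].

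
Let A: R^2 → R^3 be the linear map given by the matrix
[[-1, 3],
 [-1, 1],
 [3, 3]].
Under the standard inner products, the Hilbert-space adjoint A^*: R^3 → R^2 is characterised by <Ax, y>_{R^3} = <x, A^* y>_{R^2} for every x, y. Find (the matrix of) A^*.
A^* = A^T =
[[-1, -1, 3],
 [3, 1, 3]]

For real matrices with standard dot products, the defining identity <Ax, y> = <x, A^* y> gives (Ax)^T y = x^T (A^*) y, i.e. x^T A^T y = x^T (A^*) y. Since this holds for all x, y, we must have A^* = A^T. Therefore
A^* =
[[-1, -1, 3],
 [3, 1, 3]].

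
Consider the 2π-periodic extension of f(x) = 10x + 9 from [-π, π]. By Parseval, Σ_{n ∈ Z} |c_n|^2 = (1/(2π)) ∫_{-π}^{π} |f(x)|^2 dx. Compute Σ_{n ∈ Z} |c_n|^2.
Σ |c_n|^2 = 100π^2/3 + 81

Expand and integrate term by term over [-π, π]:
  ∫ (10x)^2 dx = 100·(2π^3/3); ∫ 2·10·(9)·x dx = 0 (odd integrand); ∫ 9^2 dx = 81·2π.
So (1/(2π)) ∫_{-π}^{π} (10x + 9)^2 dx = 100π^2/3 + 81 = 100π^2/3 + 81.
Parseval ⇒ Σ |c_n|^2 = 100π^2/3 + 81.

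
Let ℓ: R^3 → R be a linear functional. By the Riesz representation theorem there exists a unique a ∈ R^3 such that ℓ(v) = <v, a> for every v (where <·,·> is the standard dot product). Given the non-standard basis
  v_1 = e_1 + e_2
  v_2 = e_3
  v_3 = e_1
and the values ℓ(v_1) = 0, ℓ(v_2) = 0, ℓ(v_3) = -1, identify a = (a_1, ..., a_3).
a = (-1, 1, 0)

Write a = (a_1, ..., a_3) in the standard basis. For each basis vector v_i, ℓ(v_i) = <v_i, a> is a linear equation in the a_j's. Collect the n equations into a matrix system V a = ℓ, where row i of V is v_i (expressed in the standard basis). Since V is invertible (lower-triangular with 1s on the diagonal, up to permutation), solve by back-substitution:
  V =
[[1, 1, 0],
 [0, 0, 1],
 [1, 0, 0]]
  V a = (0, 0, -1)
Solving gives a = (-1, 1, 0).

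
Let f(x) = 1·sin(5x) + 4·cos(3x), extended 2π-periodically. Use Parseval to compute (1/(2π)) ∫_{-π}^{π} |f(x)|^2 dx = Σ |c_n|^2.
Σ |c_n|^2 = 17/2

Expand |f|^2 and use orthogonality of {sin(nx), cos(mx)} on [-π, π]:
  ∫_{-π}^{π} sin(nx)^2 dx = π, ∫ cos(mx)^2 dx = π, and cross terms integrate to 0.
So ∫_{-π}^{π} f(x)^2 dx = 1^2 · π + 4^2 · π = (1 + 16)π.
Divide by 2π: (1 + 16)/2 = 17/2.
By Parseval, this equals Σ |c_n|^2.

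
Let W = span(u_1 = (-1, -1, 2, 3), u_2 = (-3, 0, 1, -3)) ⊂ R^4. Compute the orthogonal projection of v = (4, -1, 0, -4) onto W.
proj_W(v) = (465/269, 285/269, -630/269, -675/269)

Set up U = [u_1 | ... | u_2] ∈ R^(4×2). The projector onto W = col(U) is P = U (U^T U)^(-1) U^T.
Compute U^T U =
  [15, -4]
  [-4, 19],
and U^T v = (-15, 0).
Solve U^T U · c = U^T v for the coefficients: c = (-285/269, -60/269). The projection is proj_W(v) = U c.
Check: (v - proj_W(v)) · u_1 = 0  (should be 0).
Check: (v - proj_W(v)) · u_2 = 0  (should be 0).
Result: proj_W(v) = (465/269, 285/269, -630/269, -675/269).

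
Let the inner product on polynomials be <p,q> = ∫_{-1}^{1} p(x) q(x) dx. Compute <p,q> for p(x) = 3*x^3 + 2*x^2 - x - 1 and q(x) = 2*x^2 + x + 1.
<p,q> = 2/15

Expand the product: p(x)·q(x) = 6*x^5 + 7*x^4 + 3*x^3 - x^2 - 2*x - 1.
∫_{-1}^{1} of each monomial x^k gives [2/(k+1) if k even, 0 if k odd]. Integrating term-by-term (or equivalently evaluating the antiderivative F(x) = x^6 + 7*x^5/5 + 3*x^4/4 - x^3/3 - x^2 - x at the endpoints):
  F(1) − F(−1) = 49/60 − (41/60) = 2/15.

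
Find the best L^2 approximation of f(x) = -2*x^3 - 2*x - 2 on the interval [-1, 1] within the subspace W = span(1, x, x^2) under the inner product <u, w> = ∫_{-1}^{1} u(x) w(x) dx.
g(x) = -16*x/5 - 2

The best approximation g ∈ W is the orthogonal projection of f onto W. Writing g = a_0 + a_1 x + a_2 x^2, the coefficients solve the normal equations G · a = b where
  G_{ij} = <φ_i, φ_j> and b_i = <f, φ_i>, with φ_0 = 1, φ_1 = x, φ_2 = x^2.
G =
  [2, 0, 2/3]
  [0, 2/3, 0]
  [2/3, 0, 2/5],
b = (-4, -32/15, -4/3).
Solving gives a_0 = -2, a_1 = -16/5, a_2 = 0, so
  g(x) = -16*x/5 - 2.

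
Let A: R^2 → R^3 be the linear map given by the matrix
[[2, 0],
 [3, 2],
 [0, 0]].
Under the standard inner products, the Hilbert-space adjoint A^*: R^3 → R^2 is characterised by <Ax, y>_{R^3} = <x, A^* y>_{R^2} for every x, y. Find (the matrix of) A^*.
A^* = A^T =
[[2, 3, 0],
 [0, 2, 0]]

For real matrices with standard dot products, the defining identity <Ax, y> = <x, A^* y> gives (Ax)^T y = x^T (A^*) y, i.e. x^T A^T y = x^T (A^*) y. Since this holds for all x, y, we must have A^* = A^T. Therefore
A^* =
[[2, 3, 0],
 [0, 2, 0]].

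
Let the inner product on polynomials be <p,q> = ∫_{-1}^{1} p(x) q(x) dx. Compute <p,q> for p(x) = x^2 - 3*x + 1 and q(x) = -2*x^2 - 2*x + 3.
<p,q> = 148/15

Expand the product: p(x)·q(x) = -2*x^4 + 4*x^3 + 7*x^2 - 11*x + 3.
∫_{-1}^{1} of each monomial x^k gives [2/(k+1) if k even, 0 if k odd]. Integrating term-by-term (or equivalently evaluating the antiderivative F(x) = -2*x^5/5 + x^4 + 7*x^3/3 - 11*x^2/2 + 3*x at the endpoints):
  F(1) − F(−1) = 13/30 − (-283/30) = 148/15.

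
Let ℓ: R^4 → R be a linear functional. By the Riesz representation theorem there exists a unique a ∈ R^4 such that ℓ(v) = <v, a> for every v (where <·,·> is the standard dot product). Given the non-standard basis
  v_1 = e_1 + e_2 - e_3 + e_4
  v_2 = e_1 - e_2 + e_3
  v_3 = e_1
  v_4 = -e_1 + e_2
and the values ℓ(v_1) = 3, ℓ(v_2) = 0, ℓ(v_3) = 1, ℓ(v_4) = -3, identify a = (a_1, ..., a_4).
a = (1, -2, -3, 1)

Write a = (a_1, ..., a_4) in the standard basis. For each basis vector v_i, ℓ(v_i) = <v_i, a> is a linear equation in the a_j's. Collect the n equations into a matrix system V a = ℓ, where row i of V is v_i (expressed in the standard basis). Since V is invertible (lower-triangular with 1s on the diagonal, up to permutation), solve by back-substitution:
  V =
[[1, 1, -1, 1],
 [1, -1, 1, 0],
 [1, 0, 0, 0],
 [-1, 1, 0, 0]]
  V a = (3, 0, 1, -3)
Solving gives a = (1, -2, -3, 1).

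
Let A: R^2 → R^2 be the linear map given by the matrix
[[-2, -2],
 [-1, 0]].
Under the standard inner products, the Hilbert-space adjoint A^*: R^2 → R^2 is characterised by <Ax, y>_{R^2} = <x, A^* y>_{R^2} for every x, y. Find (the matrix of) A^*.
A^* = A^T =
[[-2, -1],
 [-2, 0]]

For real matrices with standard dot products, the defining identity <Ax, y> = <x, A^* y> gives (Ax)^T y = x^T (A^*) y, i.e. x^T A^T y = x^T (A^*) y. Since this holds for all x, y, we must have A^* = A^T. Therefore
A^* =
[[-2, -1],
 [-2, 0]].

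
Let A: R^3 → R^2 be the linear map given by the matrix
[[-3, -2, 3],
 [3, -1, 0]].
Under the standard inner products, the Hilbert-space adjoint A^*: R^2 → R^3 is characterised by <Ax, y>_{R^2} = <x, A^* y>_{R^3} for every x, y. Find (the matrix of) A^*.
A^* = A^T =
[[-3, 3],
 [-2, -1],
 [3, 0]]

For real matrices with standard dot products, the defining identity <Ax, y> = <x, A^* y> gives (Ax)^T y = x^T (A^*) y, i.e. x^T A^T y = x^T (A^*) y. Since this holds for all x, y, we must have A^* = A^T. Therefore
A^* =
[[-3, 3],
 [-2, -1],
 [3, 0]].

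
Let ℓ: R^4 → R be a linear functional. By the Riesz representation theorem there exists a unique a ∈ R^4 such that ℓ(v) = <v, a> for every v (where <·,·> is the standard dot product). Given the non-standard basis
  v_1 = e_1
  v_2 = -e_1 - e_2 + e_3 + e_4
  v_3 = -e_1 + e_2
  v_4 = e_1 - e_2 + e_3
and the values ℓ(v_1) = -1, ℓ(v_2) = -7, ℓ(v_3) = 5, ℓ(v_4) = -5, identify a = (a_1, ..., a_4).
a = (-1, 4, 0, -4)

Write a = (a_1, ..., a_4) in the standard basis. For each basis vector v_i, ℓ(v_i) = <v_i, a> is a linear equation in the a_j's. Collect the n equations into a matrix system V a = ℓ, where row i of V is v_i (expressed in the standard basis). Since V is invertible (lower-triangular with 1s on the diagonal, up to permutation), solve by back-substitution:
  V =
[[1, 0, 0, 0],
 [-1, -1, 1, 1],
 [-1, 1, 0, 0],
 [1, -1, 1, 0]]
  V a = (-1, -7, 5, -5)
Solving gives a = (-1, 4, 0, -4).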